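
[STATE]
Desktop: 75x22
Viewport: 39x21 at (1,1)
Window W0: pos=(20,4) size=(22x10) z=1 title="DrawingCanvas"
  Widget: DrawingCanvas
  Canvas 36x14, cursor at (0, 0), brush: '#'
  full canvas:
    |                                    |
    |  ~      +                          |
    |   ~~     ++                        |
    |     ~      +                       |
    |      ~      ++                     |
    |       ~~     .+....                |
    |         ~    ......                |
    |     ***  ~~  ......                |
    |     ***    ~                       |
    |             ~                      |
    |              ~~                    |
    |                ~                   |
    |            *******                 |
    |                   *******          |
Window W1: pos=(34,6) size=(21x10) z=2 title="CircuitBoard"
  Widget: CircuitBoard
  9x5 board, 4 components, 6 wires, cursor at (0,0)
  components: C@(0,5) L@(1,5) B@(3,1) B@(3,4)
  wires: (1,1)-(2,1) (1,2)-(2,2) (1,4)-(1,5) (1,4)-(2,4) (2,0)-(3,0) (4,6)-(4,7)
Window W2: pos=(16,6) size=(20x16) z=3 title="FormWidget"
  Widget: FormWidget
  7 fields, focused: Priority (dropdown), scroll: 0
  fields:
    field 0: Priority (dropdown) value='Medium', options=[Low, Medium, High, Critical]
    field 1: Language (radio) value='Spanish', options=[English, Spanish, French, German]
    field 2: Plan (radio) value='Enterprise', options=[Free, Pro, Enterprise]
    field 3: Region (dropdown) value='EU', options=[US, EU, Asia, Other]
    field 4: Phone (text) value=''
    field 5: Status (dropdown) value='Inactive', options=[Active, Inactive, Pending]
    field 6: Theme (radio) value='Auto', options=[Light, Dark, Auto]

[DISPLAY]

                                       
                                       
                                       
                   ┏━━━━━━━━━━━━━━━━━━━
                   ┃ DrawingCanvas     
               ┏━━━━━━━━━━━━━━━━━━┓━━━━
               ┃ FormWidget       ┃Circ
               ┠──────────────────┨────
               ┃> Priority:   [M▼]┃  0 
               ┃  Language:   ( ) ┃  [.
               ┃  Plan:       ( ) ┃    
               ┃  Region:     [E▼]┃    
               ┃  Phone:      [  ]┃    
               ┃  Status:     [I▼]┃   ·
               ┃  Theme:      ( ) ┃━━━━
               ┃                  ┃    
               ┃                  ┃    
               ┃                  ┃    
               ┃                  ┃    
               ┃                  ┃    
               ┗━━━━━━━━━━━━━━━━━━┛    


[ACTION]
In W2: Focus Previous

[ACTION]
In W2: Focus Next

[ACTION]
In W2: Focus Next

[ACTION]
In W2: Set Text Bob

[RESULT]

                                       
                                       
                                       
                   ┏━━━━━━━━━━━━━━━━━━━
                   ┃ DrawingCanvas     
               ┏━━━━━━━━━━━━━━━━━━┓━━━━
               ┃ FormWidget       ┃Circ
               ┠──────────────────┨────
               ┃  Priority:   [M▼]┃  0 
               ┃> Language:   ( ) ┃  [.
               ┃  Plan:       ( ) ┃    
               ┃  Region:     [E▼]┃    
               ┃  Phone:      [  ]┃    
               ┃  Status:     [I▼]┃   ·
               ┃  Theme:      ( ) ┃━━━━
               ┃                  ┃    
               ┃                  ┃    
               ┃                  ┃    
               ┃                  ┃    
               ┃                  ┃    
               ┗━━━━━━━━━━━━━━━━━━┛    


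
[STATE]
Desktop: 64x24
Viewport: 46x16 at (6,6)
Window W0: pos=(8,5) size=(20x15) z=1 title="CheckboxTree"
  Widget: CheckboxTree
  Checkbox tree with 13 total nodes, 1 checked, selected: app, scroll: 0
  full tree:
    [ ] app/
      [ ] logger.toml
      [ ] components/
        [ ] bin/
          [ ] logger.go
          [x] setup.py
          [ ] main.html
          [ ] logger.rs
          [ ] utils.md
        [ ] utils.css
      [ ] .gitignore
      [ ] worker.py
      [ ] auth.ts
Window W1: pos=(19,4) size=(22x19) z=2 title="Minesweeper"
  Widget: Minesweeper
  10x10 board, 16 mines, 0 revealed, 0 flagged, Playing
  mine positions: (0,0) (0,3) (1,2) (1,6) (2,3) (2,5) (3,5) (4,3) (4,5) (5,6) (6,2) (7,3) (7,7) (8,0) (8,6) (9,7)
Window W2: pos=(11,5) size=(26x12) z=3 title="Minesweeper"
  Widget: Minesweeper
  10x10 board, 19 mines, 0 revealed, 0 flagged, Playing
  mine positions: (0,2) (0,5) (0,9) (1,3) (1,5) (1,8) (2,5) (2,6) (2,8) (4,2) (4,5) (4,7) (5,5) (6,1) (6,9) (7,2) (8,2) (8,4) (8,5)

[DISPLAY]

  ┃ C┃ Minesweeper            ┃───┨           
  ┠──┠────────────────────────┨   ┃           
  ┃>[┃■■■■■■■■■■              ┃   ┃           
  ┃  ┃■■■■■■■■■■              ┃   ┃           
  ┃  ┃■■■■■■■■■■              ┃   ┃           
  ┃  ┃■■■■■■■■■■              ┃   ┃           
  ┃  ┃■■■■■■■■■■              ┃   ┃           
  ┃  ┃■■■■■■■■■■              ┃   ┃           
  ┃  ┃■■■■■■■■■■              ┃   ┃           
  ┃  ┃■■■■■■■■■■              ┃   ┃           
  ┃  ┗━━━━━━━━━━━━━━━━━━━━━━━━┛   ┃           
  ┃     [ ] u┃                    ┃           
  ┃   [ ] .gi┃                    ┃           
  ┗━━━━━━━━━━┃                    ┃           
             ┃                    ┃           
             ┃                    ┃           


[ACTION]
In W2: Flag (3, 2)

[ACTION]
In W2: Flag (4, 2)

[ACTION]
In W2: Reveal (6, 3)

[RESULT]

  ┃ C┃ Minesweeper            ┃───┨           
  ┠──┠────────────────────────┨   ┃           
  ┃>[┃■■■■■■■■■■              ┃   ┃           
  ┃  ┃■■■■■■■■■■              ┃   ┃           
  ┃  ┃■■■■■■■■■■              ┃   ┃           
  ┃  ┃■■⚑■■■■■■■              ┃   ┃           
  ┃  ┃■■⚑■■■■■■■              ┃   ┃           
  ┃  ┃■■■■■■■■■■              ┃   ┃           
  ┃  ┃■■■1■■■■■■              ┃   ┃           
  ┃  ┃■■■■■■■■■■              ┃   ┃           
  ┃  ┗━━━━━━━━━━━━━━━━━━━━━━━━┛   ┃           
  ┃     [ ] u┃                    ┃           
  ┃   [ ] .gi┃                    ┃           
  ┗━━━━━━━━━━┃                    ┃           
             ┃                    ┃           
             ┃                    ┃           


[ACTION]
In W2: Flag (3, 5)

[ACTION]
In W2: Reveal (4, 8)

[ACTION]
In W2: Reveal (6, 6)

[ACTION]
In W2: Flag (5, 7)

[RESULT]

  ┃ C┃ Minesweeper            ┃───┨           
  ┠──┠────────────────────────┨   ┃           
  ┃>[┃■■■■■■■■■■              ┃   ┃           
  ┃  ┃■■■■■■■■■■              ┃   ┃           
  ┃  ┃■■■■■■■■■■              ┃   ┃           
  ┃  ┃■■⚑■■⚑■■■■              ┃   ┃           
  ┃  ┃■■⚑■■■■■1■              ┃   ┃           
  ┃  ┃■■■■■■■⚑■■              ┃   ┃           
  ┃  ┃■■■1■■1■■■              ┃   ┃           
  ┃  ┃■■■■■■■■■■              ┃   ┃           
  ┃  ┗━━━━━━━━━━━━━━━━━━━━━━━━┛   ┃           
  ┃     [ ] u┃                    ┃           
  ┃   [ ] .gi┃                    ┃           
  ┗━━━━━━━━━━┃                    ┃           
             ┃                    ┃           
             ┃                    ┃           


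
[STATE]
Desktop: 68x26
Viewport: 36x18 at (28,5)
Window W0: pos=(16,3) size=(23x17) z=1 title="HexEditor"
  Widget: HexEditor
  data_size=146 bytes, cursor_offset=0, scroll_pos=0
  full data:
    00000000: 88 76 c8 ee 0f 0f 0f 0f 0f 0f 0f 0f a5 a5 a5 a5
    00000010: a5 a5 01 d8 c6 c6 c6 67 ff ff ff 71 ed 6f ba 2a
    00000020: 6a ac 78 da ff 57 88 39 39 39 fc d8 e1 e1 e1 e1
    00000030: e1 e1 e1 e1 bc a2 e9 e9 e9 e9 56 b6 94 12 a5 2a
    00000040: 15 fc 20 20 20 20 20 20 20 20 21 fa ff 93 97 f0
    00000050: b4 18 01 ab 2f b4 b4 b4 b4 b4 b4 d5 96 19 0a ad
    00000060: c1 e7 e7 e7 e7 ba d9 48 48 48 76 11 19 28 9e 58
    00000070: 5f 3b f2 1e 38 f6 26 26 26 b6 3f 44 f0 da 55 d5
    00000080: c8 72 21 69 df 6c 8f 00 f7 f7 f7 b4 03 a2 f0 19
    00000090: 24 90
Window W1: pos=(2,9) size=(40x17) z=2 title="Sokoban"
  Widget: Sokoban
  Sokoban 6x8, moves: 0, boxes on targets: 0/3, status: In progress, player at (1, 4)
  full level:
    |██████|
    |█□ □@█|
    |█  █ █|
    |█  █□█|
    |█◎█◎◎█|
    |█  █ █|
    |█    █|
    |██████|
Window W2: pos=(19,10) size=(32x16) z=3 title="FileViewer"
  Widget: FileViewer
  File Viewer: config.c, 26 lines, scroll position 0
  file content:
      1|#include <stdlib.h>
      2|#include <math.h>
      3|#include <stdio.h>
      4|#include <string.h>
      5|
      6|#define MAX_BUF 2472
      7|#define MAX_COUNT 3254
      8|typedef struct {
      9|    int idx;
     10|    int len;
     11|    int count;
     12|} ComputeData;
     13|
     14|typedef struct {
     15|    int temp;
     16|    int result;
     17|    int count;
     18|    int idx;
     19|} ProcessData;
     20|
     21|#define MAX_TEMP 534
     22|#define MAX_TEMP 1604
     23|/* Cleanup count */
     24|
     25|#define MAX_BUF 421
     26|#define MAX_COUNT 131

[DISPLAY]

──────────┨                         
8 76 c8 ee┃                         
5 a5 01 d8┃                         
a ac 78 da┃                         
━━━━━━━━━━━━━┓                      
━━━━━━━━━━━━━━━━━━━━━━┓             
wer                   ┃             
──────────────────────┨             
 <stdlib.h>          ▲┃             
 <math.h>            █┃             
 <stdio.h>           ░┃             
 <string.h>          ░┃             
                     ░┃             
MAX_BUF 2472         ░┃             
MAX_COUNT 3254       ░┃             
struct {             ░┃             
idx;                 ░┃             
len;                 ░┃             


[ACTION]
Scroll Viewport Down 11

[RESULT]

a ac 78 da┃                         
━━━━━━━━━━━━━┓                      
━━━━━━━━━━━━━━━━━━━━━━┓             
wer                   ┃             
──────────────────────┨             
 <stdlib.h>          ▲┃             
 <math.h>            █┃             
 <stdio.h>           ░┃             
 <string.h>          ░┃             
                     ░┃             
MAX_BUF 2472         ░┃             
MAX_COUNT 3254       ░┃             
struct {             ░┃             
idx;                 ░┃             
len;                 ░┃             
count;               ░┃             
eData;               ▼┃             
━━━━━━━━━━━━━━━━━━━━━━┛             


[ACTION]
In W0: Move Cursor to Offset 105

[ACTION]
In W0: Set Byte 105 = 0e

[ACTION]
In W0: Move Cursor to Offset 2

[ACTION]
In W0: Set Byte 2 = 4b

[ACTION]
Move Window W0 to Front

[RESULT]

a ac 78 da┃                         
1 e1 e1 e1┃━━┓                      
5 fc 20 20┃━━━━━━━━━━━┓             
4 18 01 ab┃           ┃             
1 e7 e7 e7┃───────────┨             
f 3b f2 1e┃          ▲┃             
8 72 21 69┃          █┃             
4 90      ┃          ░┃             
          ┃          ░┃             
          ┃          ░┃             
          ┃2         ░┃             
━━━━━━━━━━┛254       ░┃             
struct {             ░┃             
idx;                 ░┃             
len;                 ░┃             
count;               ░┃             
eData;               ▼┃             
━━━━━━━━━━━━━━━━━━━━━━┛             


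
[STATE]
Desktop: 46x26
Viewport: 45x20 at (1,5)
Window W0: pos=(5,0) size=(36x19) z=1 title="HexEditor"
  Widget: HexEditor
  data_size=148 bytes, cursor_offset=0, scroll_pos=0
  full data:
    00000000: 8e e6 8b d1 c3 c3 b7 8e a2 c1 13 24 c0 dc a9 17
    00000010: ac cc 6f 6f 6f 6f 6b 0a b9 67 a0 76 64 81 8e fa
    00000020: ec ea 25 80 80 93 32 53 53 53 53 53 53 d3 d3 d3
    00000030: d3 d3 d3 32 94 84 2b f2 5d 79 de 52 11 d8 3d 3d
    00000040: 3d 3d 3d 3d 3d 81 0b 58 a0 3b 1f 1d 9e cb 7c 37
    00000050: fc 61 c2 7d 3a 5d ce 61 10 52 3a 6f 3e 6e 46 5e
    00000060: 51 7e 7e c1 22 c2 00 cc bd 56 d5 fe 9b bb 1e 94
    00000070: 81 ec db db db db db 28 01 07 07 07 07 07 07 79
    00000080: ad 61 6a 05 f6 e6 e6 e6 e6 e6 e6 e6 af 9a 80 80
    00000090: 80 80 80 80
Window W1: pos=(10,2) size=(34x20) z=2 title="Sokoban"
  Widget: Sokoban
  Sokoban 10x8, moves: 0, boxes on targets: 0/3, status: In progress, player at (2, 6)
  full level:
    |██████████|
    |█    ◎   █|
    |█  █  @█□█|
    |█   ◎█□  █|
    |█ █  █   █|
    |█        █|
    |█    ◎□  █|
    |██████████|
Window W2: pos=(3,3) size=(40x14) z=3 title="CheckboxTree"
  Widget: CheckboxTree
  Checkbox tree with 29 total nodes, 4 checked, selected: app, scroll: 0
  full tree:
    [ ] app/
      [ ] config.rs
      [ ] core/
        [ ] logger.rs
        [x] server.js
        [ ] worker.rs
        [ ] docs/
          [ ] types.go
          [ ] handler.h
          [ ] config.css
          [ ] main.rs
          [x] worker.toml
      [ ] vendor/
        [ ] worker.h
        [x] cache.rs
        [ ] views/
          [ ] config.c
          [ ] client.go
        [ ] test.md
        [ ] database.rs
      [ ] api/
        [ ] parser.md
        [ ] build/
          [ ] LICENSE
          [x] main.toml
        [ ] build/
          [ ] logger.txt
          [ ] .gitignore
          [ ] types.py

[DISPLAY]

  ┠──────────────────────────────────────┨┃  
  ┃>[-] app/                             ┃┃  
  ┃   [ ] config.rs                      ┃┃  
  ┃   [-] core/                          ┃┃  
  ┃     [ ] logger.rs                    ┃┃  
  ┃     [x] server.js                    ┃┃  
  ┃     [ ] worker.rs                    ┃┃  
  ┃     [-] docs/                        ┃┃  
  ┃       [ ] types.go                   ┃┃  
  ┃       [ ] handler.h                  ┃┃  
  ┃       [ ] config.css                 ┃┃  
  ┗━━━━━━━━━━━━━━━━━━━━━━━━━━━━━━━━━━━━━━┛┃  
    ┃    ┃                                ┃  
    ┗━━━━┃                                ┃  
         ┃                                ┃  
         ┃                                ┃  
         ┗━━━━━━━━━━━━━━━━━━━━━━━━━━━━━━━━┛  
                                             
                                             
                                             


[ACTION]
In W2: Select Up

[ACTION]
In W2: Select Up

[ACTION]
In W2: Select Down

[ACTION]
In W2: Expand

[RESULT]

  ┠──────────────────────────────────────┨┃  
  ┃ [-] app/                             ┃┃  
  ┃>  [ ] config.rs                      ┃┃  
  ┃   [-] core/                          ┃┃  
  ┃     [ ] logger.rs                    ┃┃  
  ┃     [x] server.js                    ┃┃  
  ┃     [ ] worker.rs                    ┃┃  
  ┃     [-] docs/                        ┃┃  
  ┃       [ ] types.go                   ┃┃  
  ┃       [ ] handler.h                  ┃┃  
  ┃       [ ] config.css                 ┃┃  
  ┗━━━━━━━━━━━━━━━━━━━━━━━━━━━━━━━━━━━━━━┛┃  
    ┃    ┃                                ┃  
    ┗━━━━┃                                ┃  
         ┃                                ┃  
         ┃                                ┃  
         ┗━━━━━━━━━━━━━━━━━━━━━━━━━━━━━━━━┛  
                                             
                                             
                                             


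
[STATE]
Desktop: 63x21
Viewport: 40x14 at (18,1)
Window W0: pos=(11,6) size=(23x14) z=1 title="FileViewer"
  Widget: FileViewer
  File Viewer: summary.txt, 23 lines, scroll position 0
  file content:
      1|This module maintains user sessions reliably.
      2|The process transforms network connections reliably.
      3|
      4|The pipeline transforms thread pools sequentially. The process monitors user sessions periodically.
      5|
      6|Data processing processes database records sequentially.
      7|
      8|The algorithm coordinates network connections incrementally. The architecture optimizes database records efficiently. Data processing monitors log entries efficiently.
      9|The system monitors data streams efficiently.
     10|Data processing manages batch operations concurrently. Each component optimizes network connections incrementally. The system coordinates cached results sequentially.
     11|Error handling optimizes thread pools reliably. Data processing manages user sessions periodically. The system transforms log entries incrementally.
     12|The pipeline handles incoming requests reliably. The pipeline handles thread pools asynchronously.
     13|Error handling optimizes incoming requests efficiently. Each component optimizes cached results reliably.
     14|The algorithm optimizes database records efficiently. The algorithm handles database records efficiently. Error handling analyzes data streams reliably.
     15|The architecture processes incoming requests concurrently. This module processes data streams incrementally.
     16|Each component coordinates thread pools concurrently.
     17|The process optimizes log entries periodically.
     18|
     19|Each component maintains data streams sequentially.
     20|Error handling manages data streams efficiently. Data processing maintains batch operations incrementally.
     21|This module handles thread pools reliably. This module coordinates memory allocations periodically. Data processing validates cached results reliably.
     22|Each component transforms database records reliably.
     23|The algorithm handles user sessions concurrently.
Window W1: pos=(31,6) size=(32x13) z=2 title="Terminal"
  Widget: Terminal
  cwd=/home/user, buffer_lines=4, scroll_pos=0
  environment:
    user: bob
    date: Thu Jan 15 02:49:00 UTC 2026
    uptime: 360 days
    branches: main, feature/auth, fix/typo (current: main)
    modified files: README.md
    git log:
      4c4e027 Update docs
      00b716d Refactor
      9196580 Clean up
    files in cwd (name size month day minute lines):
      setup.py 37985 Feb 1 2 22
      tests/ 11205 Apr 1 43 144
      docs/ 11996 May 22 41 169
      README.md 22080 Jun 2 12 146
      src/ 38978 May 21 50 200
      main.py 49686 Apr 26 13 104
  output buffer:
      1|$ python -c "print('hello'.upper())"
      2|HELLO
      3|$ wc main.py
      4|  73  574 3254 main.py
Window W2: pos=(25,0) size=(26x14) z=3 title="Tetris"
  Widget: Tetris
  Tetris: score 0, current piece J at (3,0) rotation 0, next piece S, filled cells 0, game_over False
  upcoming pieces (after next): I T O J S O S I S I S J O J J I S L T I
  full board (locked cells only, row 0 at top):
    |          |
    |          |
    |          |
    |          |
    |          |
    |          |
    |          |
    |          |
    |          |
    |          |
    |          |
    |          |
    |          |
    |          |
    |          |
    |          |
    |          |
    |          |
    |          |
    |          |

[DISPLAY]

       ┃ Tetris                 ┃       
       ┠────────────────────────┨       
       ┃          │Next:        ┃       
       ┃          │ ░░          ┃       
       ┃          │░░           ┃       
━━━━━━━┃          │             ┃━━━━━━━
iewer  ┃          │             ┃       
───────┃          │             ┃───────
odule m┃          │Score:       ┃'hello'
ocess t┃          │0            ┃       
       ┃          │             ┃       
peline ┃          │             ┃.py    
       ┗━━━━━━━━━━━━━━━━━━━━━━━━┛       
rocessing pro┃                          


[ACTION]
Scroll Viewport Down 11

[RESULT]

iewer  ┃          │             ┃       
───────┃          │             ┃───────
odule m┃          │Score:       ┃'hello'
ocess t┃          │0            ┃       
       ┃          │             ┃       
peline ┃          │             ┃.py    
       ┗━━━━━━━━━━━━━━━━━━━━━━━━┛       
rocessing pro┃                          
             ┃                          
gorithm coord┃                          
stem monitors┃                          
rocessing man┗━━━━━━━━━━━━━━━━━━━━━━━━━━
━━━━━━━━━━━━━━━┛                        
                                        


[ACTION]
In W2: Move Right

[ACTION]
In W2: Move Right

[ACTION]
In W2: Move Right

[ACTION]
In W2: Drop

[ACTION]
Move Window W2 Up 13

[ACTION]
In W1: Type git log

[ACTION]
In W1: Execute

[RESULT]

iewer  ┃          │             ┃       
───────┃          │             ┃───────
odule m┃          │Score:       ┃'hello'
ocess t┃          │0            ┃       
       ┃          │             ┃       
peline ┃          │             ┃.py    
       ┗━━━━━━━━━━━━━━━━━━━━━━━━┛       
rocessing pro┃4c4e027 Update docs       
             ┃00b716d Refactor          
gorithm coord┃9196580 Clean up          
stem monitors┃$ █                       
rocessing man┗━━━━━━━━━━━━━━━━━━━━━━━━━━
━━━━━━━━━━━━━━━┛                        
                                        


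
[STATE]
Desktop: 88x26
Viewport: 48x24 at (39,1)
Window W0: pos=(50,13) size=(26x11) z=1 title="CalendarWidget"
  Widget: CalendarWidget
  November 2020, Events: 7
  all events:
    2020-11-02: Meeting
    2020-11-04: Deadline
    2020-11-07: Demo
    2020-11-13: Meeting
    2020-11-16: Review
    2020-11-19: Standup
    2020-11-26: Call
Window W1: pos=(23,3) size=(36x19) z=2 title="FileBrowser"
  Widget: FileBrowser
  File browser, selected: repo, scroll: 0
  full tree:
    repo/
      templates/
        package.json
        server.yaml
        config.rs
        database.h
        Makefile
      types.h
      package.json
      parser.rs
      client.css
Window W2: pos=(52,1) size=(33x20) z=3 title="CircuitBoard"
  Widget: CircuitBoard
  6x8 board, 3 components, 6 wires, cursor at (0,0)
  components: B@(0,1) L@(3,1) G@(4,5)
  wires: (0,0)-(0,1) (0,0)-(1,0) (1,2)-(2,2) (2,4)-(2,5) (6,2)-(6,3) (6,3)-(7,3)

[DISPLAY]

             ┏━━━━━━━━━━━━━━━━━━━━━━━━━━━━━━━┓  
             ┃ CircuitBoard                  ┃  
━━━━━━━━━━━━━┠───────────────────────────────┨  
             ┃   0 1 2 3 4 5                 ┃  
─────────────┃0  [.]─ B                      ┃  
             ┃    │                          ┃  
es/          ┃1   ·       ·                  ┃  
             ┃            │                  ┃  
n            ┃2           ·       · ─ ·      ┃  
             ┃                               ┃  
             ┃3       L                      ┃  
             ┃                               ┃  
             ┃4                       G      ┃  
             ┃                               ┃  
             ┃5                              ┃  
             ┃                               ┃  
             ┃6           · ─ ·              ┃  
             ┃                │              ┃  
             ┃7               ·              ┃  
             ┗━━━━━━━━━━━━━━━━━━━━━━━━━━━━━━━┛  
━━━━━━━━━━━━━━━━━━━┛8 19* 20 21 22  ┃           
           ┃23 24 25 26* 27 28 29   ┃           
           ┗━━━━━━━━━━━━━━━━━━━━━━━━┛           
                                                


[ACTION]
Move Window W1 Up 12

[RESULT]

             ┏━━━━━━━━━━━━━━━━━━━━━━━━━━━━━━━┓  
─────────────┃ CircuitBoard                  ┃  
             ┠───────────────────────────────┨  
es/          ┃   0 1 2 3 4 5                 ┃  
             ┃0  [.]─ B                      ┃  
n            ┃    │                          ┃  
             ┃1   ·       ·                  ┃  
             ┃            │                  ┃  
             ┃2           ·       · ─ ·      ┃  
             ┃                               ┃  
             ┃3       L                      ┃  
             ┃                               ┃  
             ┃4                       G      ┃  
             ┃                               ┃  
             ┃5                              ┃  
             ┃                               ┃  
             ┃6           · ─ ·              ┃  
━━━━━━━━━━━━━┃                │              ┃  
           ┃ ┃7               ·              ┃  
           ┃ ┗━━━━━━━━━━━━━━━━━━━━━━━━━━━━━━━┛  
           ┃16* 17 18 19* 20 21 22  ┃           
           ┃23 24 25 26* 27 28 29   ┃           
           ┗━━━━━━━━━━━━━━━━━━━━━━━━┛           
                                                


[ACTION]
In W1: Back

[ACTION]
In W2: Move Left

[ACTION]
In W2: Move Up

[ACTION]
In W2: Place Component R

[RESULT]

             ┏━━━━━━━━━━━━━━━━━━━━━━━━━━━━━━━┓  
─────────────┃ CircuitBoard                  ┃  
             ┠───────────────────────────────┨  
es/          ┃   0 1 2 3 4 5                 ┃  
             ┃0  [R]─ B                      ┃  
n            ┃    │                          ┃  
             ┃1   ·       ·                  ┃  
             ┃            │                  ┃  
             ┃2           ·       · ─ ·      ┃  
             ┃                               ┃  
             ┃3       L                      ┃  
             ┃                               ┃  
             ┃4                       G      ┃  
             ┃                               ┃  
             ┃5                              ┃  
             ┃                               ┃  
             ┃6           · ─ ·              ┃  
━━━━━━━━━━━━━┃                │              ┃  
           ┃ ┃7               ·              ┃  
           ┃ ┗━━━━━━━━━━━━━━━━━━━━━━━━━━━━━━━┛  
           ┃16* 17 18 19* 20 21 22  ┃           
           ┃23 24 25 26* 27 28 29   ┃           
           ┗━━━━━━━━━━━━━━━━━━━━━━━━┛           
                                                


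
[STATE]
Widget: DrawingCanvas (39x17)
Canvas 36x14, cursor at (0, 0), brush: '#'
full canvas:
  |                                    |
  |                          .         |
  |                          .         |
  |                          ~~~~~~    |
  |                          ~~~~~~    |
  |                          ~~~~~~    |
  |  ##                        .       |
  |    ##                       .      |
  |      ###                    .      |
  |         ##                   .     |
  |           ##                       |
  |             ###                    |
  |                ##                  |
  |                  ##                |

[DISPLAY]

+                                      
                          .            
                          .            
                          ~~~~~~       
                          ~~~~~~       
                          ~~~~~~       
  ##                        .          
    ##                       .         
      ###                    .         
         ##                   .        
           ##                          
             ###                       
                ##                     
                  ##                   
                                       
                                       
                                       


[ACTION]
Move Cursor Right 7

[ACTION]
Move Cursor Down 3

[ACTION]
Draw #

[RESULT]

                                       
                          .            
                          .            
       #                  ~~~~~~       
                          ~~~~~~       
                          ~~~~~~       
  ##                        .          
    ##                       .         
      ###                    .         
         ##                   .        
           ##                          
             ###                       
                ##                     
                  ##                   
                                       
                                       
                                       


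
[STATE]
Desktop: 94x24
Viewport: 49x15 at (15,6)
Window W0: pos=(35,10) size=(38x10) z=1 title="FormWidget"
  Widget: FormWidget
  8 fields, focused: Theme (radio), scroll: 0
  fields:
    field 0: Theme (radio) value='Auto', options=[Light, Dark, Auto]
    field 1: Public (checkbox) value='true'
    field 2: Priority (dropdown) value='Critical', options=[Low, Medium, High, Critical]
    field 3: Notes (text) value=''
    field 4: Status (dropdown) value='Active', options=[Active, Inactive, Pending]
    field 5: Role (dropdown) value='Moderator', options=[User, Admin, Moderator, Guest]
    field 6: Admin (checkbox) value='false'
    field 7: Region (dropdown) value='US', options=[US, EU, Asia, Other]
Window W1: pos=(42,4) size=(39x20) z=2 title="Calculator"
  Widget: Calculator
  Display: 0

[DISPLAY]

                           ┠─────────────────────
                           ┃                     
                           ┃┌───┬───┬───┬───┐    
                           ┃│ 7 │ 8 │ 9 │ ÷ │    
                    ┏━━━━━━┃├───┼───┼───┼───┤    
                    ┃ FormW┃│ 4 │ 5 │ 6 │ × │    
                    ┠──────┃├───┼───┼───┼───┤    
                    ┃> Them┃│ 1 │ 2 │ 3 │ - │    
                    ┃  Publ┃├───┼───┼───┼───┤    
                    ┃  Prio┃│ 0 │ . │ = │ + │    
                    ┃  Note┃├───┼───┼───┼───┤    
                    ┃  Stat┃│ C │ MC│ MR│ M+│    
                    ┃  Role┃└───┴───┴───┴───┘    
                    ┗━━━━━━┃                     
                           ┃                     


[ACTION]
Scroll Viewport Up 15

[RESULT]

                                                 
                                                 
                                                 
                                                 
                           ┏━━━━━━━━━━━━━━━━━━━━━
                           ┃ Calculator          
                           ┠─────────────────────
                           ┃                     
                           ┃┌───┬───┬───┬───┐    
                           ┃│ 7 │ 8 │ 9 │ ÷ │    
                    ┏━━━━━━┃├───┼───┼───┼───┤    
                    ┃ FormW┃│ 4 │ 5 │ 6 │ × │    
                    ┠──────┃├───┼───┼───┼───┤    
                    ┃> Them┃│ 1 │ 2 │ 3 │ - │    
                    ┃  Publ┃├───┼───┼───┼───┤    


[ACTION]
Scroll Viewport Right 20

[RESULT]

                                                 
                                                 
                                                 
                                                 
       ┏━━━━━━━━━━━━━━━━━━━━━━━━━━━━━━━━━━━━━┓   
       ┃ Calculator                          ┃   
       ┠─────────────────────────────────────┨   
       ┃                                    0┃   
       ┃┌───┬───┬───┬───┐                    ┃   
       ┃│ 7 │ 8 │ 9 │ ÷ │                    ┃   
┏━━━━━━┃├───┼───┼───┼───┤                    ┃   
┃ FormW┃│ 4 │ 5 │ 6 │ × │                    ┃   
┠──────┃├───┼───┼───┼───┤                    ┃   
┃> Them┃│ 1 │ 2 │ 3 │ - │                    ┃   
┃  Publ┃├───┼───┼───┼───┤                    ┃   


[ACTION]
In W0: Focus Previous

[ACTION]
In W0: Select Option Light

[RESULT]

                                                 
                                                 
                                                 
                                                 
       ┏━━━━━━━━━━━━━━━━━━━━━━━━━━━━━━━━━━━━━┓   
       ┃ Calculator                          ┃   
       ┠─────────────────────────────────────┨   
       ┃                                    0┃   
       ┃┌───┬───┬───┬───┐                    ┃   
       ┃│ 7 │ 8 │ 9 │ ÷ │                    ┃   
┏━━━━━━┃├───┼───┼───┼───┤                    ┃   
┃ FormW┃│ 4 │ 5 │ 6 │ × │                    ┃   
┠──────┃├───┼───┼───┼───┤                    ┃   
┃  Them┃│ 1 │ 2 │ 3 │ - │                    ┃   
┃  Publ┃├───┼───┼───┼───┤                    ┃   


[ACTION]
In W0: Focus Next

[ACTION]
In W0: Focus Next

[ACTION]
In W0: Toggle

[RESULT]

                                                 
                                                 
                                                 
                                                 
       ┏━━━━━━━━━━━━━━━━━━━━━━━━━━━━━━━━━━━━━┓   
       ┃ Calculator                          ┃   
       ┠─────────────────────────────────────┨   
       ┃                                    0┃   
       ┃┌───┬───┬───┬───┐                    ┃   
       ┃│ 7 │ 8 │ 9 │ ÷ │                    ┃   
┏━━━━━━┃├───┼───┼───┼───┤                    ┃   
┃ FormW┃│ 4 │ 5 │ 6 │ × │                    ┃   
┠──────┃├───┼───┼───┼───┤                    ┃   
┃  Them┃│ 1 │ 2 │ 3 │ - │                    ┃   
┃> Publ┃├───┼───┼───┼───┤                    ┃   


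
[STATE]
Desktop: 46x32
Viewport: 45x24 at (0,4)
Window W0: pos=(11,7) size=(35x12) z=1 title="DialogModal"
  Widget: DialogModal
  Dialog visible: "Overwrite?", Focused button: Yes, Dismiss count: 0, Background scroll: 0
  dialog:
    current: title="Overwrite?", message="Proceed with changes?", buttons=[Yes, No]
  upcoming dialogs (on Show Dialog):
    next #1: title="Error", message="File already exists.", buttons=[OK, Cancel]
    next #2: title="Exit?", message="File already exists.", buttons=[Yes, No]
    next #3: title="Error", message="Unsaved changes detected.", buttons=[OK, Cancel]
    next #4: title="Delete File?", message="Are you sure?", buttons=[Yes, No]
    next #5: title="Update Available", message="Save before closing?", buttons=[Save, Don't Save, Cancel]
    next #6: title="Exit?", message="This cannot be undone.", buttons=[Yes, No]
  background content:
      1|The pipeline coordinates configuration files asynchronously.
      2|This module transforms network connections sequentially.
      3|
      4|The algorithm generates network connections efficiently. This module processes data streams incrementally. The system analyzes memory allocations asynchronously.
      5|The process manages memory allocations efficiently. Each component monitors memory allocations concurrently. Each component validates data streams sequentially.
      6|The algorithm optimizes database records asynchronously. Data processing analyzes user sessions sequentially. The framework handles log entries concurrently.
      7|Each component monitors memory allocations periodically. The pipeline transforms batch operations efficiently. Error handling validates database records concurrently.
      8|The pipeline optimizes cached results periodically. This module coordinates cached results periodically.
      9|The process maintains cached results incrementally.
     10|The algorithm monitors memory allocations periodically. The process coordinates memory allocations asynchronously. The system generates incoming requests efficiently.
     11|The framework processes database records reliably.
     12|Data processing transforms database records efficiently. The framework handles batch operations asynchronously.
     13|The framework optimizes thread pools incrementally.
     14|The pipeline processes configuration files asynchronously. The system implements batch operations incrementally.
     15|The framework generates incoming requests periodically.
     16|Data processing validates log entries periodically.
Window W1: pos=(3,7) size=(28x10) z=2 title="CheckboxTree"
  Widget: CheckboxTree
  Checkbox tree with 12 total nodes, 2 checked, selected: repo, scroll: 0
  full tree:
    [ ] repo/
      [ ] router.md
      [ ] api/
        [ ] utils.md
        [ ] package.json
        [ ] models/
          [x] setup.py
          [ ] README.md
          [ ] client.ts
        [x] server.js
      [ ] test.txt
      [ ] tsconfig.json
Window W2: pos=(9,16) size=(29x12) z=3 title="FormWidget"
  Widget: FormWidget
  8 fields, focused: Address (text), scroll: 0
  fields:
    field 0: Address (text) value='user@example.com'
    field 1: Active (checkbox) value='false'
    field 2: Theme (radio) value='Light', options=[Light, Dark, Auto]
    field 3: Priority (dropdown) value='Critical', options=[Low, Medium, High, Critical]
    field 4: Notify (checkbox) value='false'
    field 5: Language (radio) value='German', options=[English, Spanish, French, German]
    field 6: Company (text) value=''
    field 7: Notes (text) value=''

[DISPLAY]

                                             
                                             
                                             
   ┏━━━━━━━━━━━━━━━━━━━━━━━━━━┓━━━━━━━━━━━━━━
   ┃ CheckboxTree             ┃              
   ┠──────────────────────────┨──────────────
   ┃>[-] repo/                ┃nates configur
   ┃   [ ] router.md          ┃─────────┐k co
   ┃   [-] api/               ┃te?      │    
   ┃     [ ] utils.md         ┃changes? │rk c
   ┃     [ ] package.json     ┃No       │loca
   ┃     [-] models/          ┃─────────┘ase 
   ┗━━━━━┏━━━━━━━━━━━━━━━━━━━━━━━━━━━┓mory al
         ┃ FormWidget                ┃hed res
         ┠───────────────────────────┨━━━━━━━
         ┃> Address:    [user@exampl]┃       
         ┃  Active:     [ ]          ┃       
         ┃  Theme:      (●) Light  ( ┃       
         ┃  Priority:   [Critical  ▼]┃       
         ┃  Notify:     [ ]          ┃       
         ┃  Language:   ( ) English  ┃       
         ┃  Company:    [           ]┃       
         ┃  Notes:      [           ]┃       
         ┗━━━━━━━━━━━━━━━━━━━━━━━━━━━┛       


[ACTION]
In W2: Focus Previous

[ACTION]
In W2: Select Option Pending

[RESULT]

                                             
                                             
                                             
   ┏━━━━━━━━━━━━━━━━━━━━━━━━━━┓━━━━━━━━━━━━━━
   ┃ CheckboxTree             ┃              
   ┠──────────────────────────┨──────────────
   ┃>[-] repo/                ┃nates configur
   ┃   [ ] router.md          ┃─────────┐k co
   ┃   [-] api/               ┃te?      │    
   ┃     [ ] utils.md         ┃changes? │rk c
   ┃     [ ] package.json     ┃No       │loca
   ┃     [-] models/          ┃─────────┘ase 
   ┗━━━━━┏━━━━━━━━━━━━━━━━━━━━━━━━━━━┓mory al
         ┃ FormWidget                ┃hed res
         ┠───────────────────────────┨━━━━━━━
         ┃  Address:    [user@exampl]┃       
         ┃  Active:     [ ]          ┃       
         ┃  Theme:      (●) Light  ( ┃       
         ┃  Priority:   [Critical  ▼]┃       
         ┃  Notify:     [ ]          ┃       
         ┃  Language:   ( ) English  ┃       
         ┃  Company:    [           ]┃       
         ┃> Notes:      [           ]┃       
         ┗━━━━━━━━━━━━━━━━━━━━━━━━━━━┛       
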